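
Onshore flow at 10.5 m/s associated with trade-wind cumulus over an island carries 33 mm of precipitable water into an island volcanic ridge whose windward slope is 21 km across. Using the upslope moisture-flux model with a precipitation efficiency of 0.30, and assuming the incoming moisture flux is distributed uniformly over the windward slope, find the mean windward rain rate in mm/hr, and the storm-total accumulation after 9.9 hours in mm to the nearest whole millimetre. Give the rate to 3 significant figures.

R ≈ 17.8 mm/hr; total ≈ 176 mm

Incoming column moisture flux per unit ridge length: F = V × PW = 10.5 × 33 = 346.5 mm·m/s.
Spread over the 21 km slope with efficiency ε = 0.30: R = ε·F/W = 0.30 × 346.5 / 21000 m = 4.950e-03 mm/s.
R = 4.950e-03 × 3600 = 17.8 mm/hr.
Over 9.9 h: total = 17.8 × 9.9 = 176.22 ≈ 176 mm.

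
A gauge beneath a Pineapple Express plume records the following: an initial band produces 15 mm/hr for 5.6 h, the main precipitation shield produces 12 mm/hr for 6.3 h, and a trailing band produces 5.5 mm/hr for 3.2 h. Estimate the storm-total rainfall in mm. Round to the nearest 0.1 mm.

total ≈ 177.2 mm

Total = Σ Rᵢ Δtᵢ = 15 × 5.6 + 12 × 6.3 + 5.5 × 3.2
      = 84 + 75.6 + 17.6 = 177.2 mm.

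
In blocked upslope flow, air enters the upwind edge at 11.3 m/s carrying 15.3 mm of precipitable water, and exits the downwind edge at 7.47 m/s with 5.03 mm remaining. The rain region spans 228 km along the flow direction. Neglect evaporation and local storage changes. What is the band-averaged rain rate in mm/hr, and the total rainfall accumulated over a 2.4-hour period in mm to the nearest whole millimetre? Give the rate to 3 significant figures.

Column moisture flux per unit crosswind length is F = V × PW.
Inflow: F_in = 11.3 × 15.3 = 172.89 mm·m/s
Outflow: F_out = 7.47 × 5.03 = 37.5741 mm·m/s
Steady-state rate R = (F_in − F_out)/L = (172.89 − 37.5741) / 228000 m = 5.935e-04 mm/s.
R = 5.935e-04 × 3600 = 2.14 mm/hr.
Over 2.4 h: total = 2.14 × 2.4 = 5.136 ≈ 5 mm.

R ≈ 2.14 mm/hr; total ≈ 5 mm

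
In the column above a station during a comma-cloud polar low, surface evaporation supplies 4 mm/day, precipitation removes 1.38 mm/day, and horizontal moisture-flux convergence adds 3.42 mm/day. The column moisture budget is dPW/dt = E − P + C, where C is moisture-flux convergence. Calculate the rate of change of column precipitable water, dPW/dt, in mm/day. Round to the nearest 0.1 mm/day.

dPW/dt ≈ 6.0 mm/day

dPW/dt = E − P + C = 4 − 1.38 + (3.42) = 6.0 mm/day.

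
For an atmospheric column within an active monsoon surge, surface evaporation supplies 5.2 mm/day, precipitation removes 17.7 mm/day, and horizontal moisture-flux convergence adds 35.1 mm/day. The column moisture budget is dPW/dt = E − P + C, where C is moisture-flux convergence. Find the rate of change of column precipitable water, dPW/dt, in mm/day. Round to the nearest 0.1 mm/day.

dPW/dt ≈ 22.6 mm/day

dPW/dt = E − P + C = 5.2 − 17.7 + (35.1) = 22.6 mm/day.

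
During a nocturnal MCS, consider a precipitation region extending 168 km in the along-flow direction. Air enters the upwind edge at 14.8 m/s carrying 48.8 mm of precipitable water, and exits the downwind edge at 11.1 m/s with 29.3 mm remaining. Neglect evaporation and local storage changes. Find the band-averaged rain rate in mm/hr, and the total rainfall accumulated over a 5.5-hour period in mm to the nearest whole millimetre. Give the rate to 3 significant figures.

R ≈ 8.51 mm/hr; total ≈ 47 mm

Column moisture flux per unit crosswind length is F = V × PW.
Inflow: F_in = 14.8 × 48.8 = 722.24 mm·m/s
Outflow: F_out = 11.1 × 29.3 = 325.23 mm·m/s
Steady-state rate R = (F_in − F_out)/L = (722.24 − 325.23) / 168000 m = 2.363e-03 mm/s.
R = 2.363e-03 × 3600 = 8.51 mm/hr.
Over 5.5 h: total = 8.51 × 5.5 = 46.805 ≈ 47 mm.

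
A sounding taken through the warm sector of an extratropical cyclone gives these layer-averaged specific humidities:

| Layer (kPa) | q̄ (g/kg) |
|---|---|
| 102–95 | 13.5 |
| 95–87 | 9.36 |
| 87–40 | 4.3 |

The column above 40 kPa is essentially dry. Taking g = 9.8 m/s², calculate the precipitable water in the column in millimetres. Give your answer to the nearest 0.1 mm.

Precipitable water is the column-integrated vapour mass per unit area: PW = (1/g) Σ q̄ Δp, with q in kg/kg and Δp in Pa (1 kg/m² of water = 1 mm).
Layer 102–95 kPa: Δp = 70 hPa = 7000 Pa, q̄ = 0.0135 kg/kg → 0.0135 × 7000 / 9.8 = 9.64 mm
Layer 95–87 kPa: Δp = 80 hPa = 8000 Pa, q̄ = 0.00936 kg/kg → 0.00936 × 8000 / 9.8 = 7.64 mm
Layer 87–40 kPa: Δp = 470 hPa = 47000 Pa, q̄ = 0.0043 kg/kg → 0.0043 × 47000 / 9.8 = 20.62 mm
PW = 9.64 + 7.64 + 20.62 = 37.90 ≈ 37.9 mm.

PW ≈ 37.9 mm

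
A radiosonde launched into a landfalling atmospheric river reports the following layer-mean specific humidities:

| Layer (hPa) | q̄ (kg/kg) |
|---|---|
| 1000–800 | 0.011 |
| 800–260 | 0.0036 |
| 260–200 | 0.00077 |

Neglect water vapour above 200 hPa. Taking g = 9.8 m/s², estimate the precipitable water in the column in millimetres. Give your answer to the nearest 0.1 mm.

Precipitable water is the column-integrated vapour mass per unit area: PW = (1/g) Σ q̄ Δp, with q in kg/kg and Δp in Pa (1 kg/m² of water = 1 mm).
Layer 1000–800 hPa: Δp = 200 hPa = 20000 Pa, q̄ = 0.011 kg/kg → 0.011 × 20000 / 9.8 = 22.45 mm
Layer 800–260 hPa: Δp = 540 hPa = 54000 Pa, q̄ = 0.0036 kg/kg → 0.0036 × 54000 / 9.8 = 19.84 mm
Layer 260–200 hPa: Δp = 60 hPa = 6000 Pa, q̄ = 0.00077 kg/kg → 0.00077 × 6000 / 9.8 = 0.47 mm
PW = 22.45 + 19.84 + 0.47 = 42.76 ≈ 42.8 mm.

PW ≈ 42.8 mm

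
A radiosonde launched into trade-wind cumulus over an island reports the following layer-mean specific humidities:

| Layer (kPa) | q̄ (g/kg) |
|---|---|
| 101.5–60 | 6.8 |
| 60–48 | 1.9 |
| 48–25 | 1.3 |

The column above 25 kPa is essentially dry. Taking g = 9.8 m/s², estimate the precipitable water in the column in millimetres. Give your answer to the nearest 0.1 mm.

Precipitable water is the column-integrated vapour mass per unit area: PW = (1/g) Σ q̄ Δp, with q in kg/kg and Δp in Pa (1 kg/m² of water = 1 mm).
Layer 101.5–60 kPa: Δp = 415 hPa = 41500 Pa, q̄ = 0.0068 kg/kg → 0.0068 × 41500 / 9.8 = 28.80 mm
Layer 60–48 kPa: Δp = 120 hPa = 12000 Pa, q̄ = 0.0019 kg/kg → 0.0019 × 12000 / 9.8 = 2.33 mm
Layer 48–25 kPa: Δp = 230 hPa = 23000 Pa, q̄ = 0.0013 kg/kg → 0.0013 × 23000 / 9.8 = 3.05 mm
PW = 28.80 + 2.33 + 3.05 = 34.18 ≈ 34.2 mm.

PW ≈ 34.2 mm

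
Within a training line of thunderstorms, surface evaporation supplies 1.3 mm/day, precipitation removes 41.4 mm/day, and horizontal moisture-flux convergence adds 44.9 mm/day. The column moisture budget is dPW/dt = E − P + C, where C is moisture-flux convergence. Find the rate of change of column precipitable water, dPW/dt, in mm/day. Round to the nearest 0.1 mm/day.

dPW/dt ≈ 4.8 mm/day

dPW/dt = E − P + C = 1.3 − 41.4 + (44.9) = 4.8 mm/day.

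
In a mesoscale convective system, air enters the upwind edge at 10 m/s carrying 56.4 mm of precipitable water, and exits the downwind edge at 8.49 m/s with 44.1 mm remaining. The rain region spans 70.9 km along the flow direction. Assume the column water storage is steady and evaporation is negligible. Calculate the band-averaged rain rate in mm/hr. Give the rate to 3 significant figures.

R ≈ 9.63 mm/hr

Column moisture flux per unit crosswind length is F = V × PW.
Inflow: F_in = 10 × 56.4 = 564 mm·m/s
Outflow: F_out = 8.49 × 44.1 = 374.409 mm·m/s
Steady-state rate R = (F_in − F_out)/L = (564 − 374.409) / 70900 m = 2.674e-03 mm/s.
R = 2.674e-03 × 3600 = 9.63 mm/hr.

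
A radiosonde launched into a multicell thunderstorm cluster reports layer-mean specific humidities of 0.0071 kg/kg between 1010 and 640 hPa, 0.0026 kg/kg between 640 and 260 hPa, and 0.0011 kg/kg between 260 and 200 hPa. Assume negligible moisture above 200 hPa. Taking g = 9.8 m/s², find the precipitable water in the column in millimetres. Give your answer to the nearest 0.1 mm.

PW ≈ 37.6 mm

Precipitable water is the column-integrated vapour mass per unit area: PW = (1/g) Σ q̄ Δp, with q in kg/kg and Δp in Pa (1 kg/m² of water = 1 mm).
Layer 1010–640 hPa: Δp = 370 hPa = 37000 Pa, q̄ = 0.0071 kg/kg → 0.0071 × 37000 / 9.8 = 26.81 mm
Layer 640–260 hPa: Δp = 380 hPa = 38000 Pa, q̄ = 0.0026 kg/kg → 0.0026 × 38000 / 9.8 = 10.08 mm
Layer 260–200 hPa: Δp = 60 hPa = 6000 Pa, q̄ = 0.0011 kg/kg → 0.0011 × 6000 / 9.8 = 0.67 mm
PW = 26.81 + 10.08 + 0.67 = 37.56 ≈ 37.6 mm.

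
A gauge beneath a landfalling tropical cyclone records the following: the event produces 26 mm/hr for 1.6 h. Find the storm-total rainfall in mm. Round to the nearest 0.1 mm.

Total = Σ Rᵢ Δtᵢ = 26 × 1.6
      = 41.6 = 41.6 mm.

total ≈ 41.6 mm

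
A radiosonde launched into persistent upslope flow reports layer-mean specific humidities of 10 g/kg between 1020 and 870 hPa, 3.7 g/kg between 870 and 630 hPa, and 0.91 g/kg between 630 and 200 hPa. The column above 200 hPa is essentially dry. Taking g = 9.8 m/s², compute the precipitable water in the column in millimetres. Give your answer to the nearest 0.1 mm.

Precipitable water is the column-integrated vapour mass per unit area: PW = (1/g) Σ q̄ Δp, with q in kg/kg and Δp in Pa (1 kg/m² of water = 1 mm).
Layer 1020–870 hPa: Δp = 150 hPa = 15000 Pa, q̄ = 0.01 kg/kg → 0.01 × 15000 / 9.8 = 15.31 mm
Layer 870–630 hPa: Δp = 240 hPa = 24000 Pa, q̄ = 0.0037 kg/kg → 0.0037 × 24000 / 9.8 = 9.06 mm
Layer 630–200 hPa: Δp = 430 hPa = 43000 Pa, q̄ = 0.00091 kg/kg → 0.00091 × 43000 / 9.8 = 3.99 mm
PW = 15.31 + 9.06 + 3.99 = 28.36 ≈ 28.4 mm.

PW ≈ 28.4 mm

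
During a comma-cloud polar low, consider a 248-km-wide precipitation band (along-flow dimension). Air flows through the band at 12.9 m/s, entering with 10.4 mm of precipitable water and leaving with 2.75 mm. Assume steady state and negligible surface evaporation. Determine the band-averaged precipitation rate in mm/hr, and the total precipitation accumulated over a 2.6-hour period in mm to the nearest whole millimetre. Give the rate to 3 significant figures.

R ≈ 1.43 mm/hr; total ≈ 4 mm

Column moisture flux per unit crosswind length is F = V × PW.
Inflow: F_in = 12.9 × 10.4 = 134.16 mm·m/s
Outflow: F_out = 12.9 × 2.75 = 35.475 mm·m/s
Steady-state rate R = (F_in − F_out)/L = (134.16 − 35.475) / 248000 m = 3.979e-04 mm/s.
R = 3.979e-04 × 3600 = 1.43 mm/hr.
Over 2.6 h: total = 1.43 × 2.6 = 3.718 ≈ 4 mm.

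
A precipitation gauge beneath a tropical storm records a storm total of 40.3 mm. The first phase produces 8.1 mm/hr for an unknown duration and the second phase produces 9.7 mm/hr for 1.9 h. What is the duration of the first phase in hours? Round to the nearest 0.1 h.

Known phases: 9.7 × 1.9 = 18.43 mm.
Remaining depth = 40.3 − 18.43 = 21.87 mm.
Duration = 21.87 / 8.1 = 2.7 h.

duration ≈ 2.7 h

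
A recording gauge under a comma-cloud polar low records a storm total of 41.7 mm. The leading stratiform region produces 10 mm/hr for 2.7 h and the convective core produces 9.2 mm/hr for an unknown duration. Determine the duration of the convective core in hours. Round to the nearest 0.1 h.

Known phases: 10 × 2.7 = 27 mm.
Remaining depth = 41.7 − 27 = 14.7 mm.
Duration = 14.7 / 9.2 = 1.6 h.

duration ≈ 1.6 h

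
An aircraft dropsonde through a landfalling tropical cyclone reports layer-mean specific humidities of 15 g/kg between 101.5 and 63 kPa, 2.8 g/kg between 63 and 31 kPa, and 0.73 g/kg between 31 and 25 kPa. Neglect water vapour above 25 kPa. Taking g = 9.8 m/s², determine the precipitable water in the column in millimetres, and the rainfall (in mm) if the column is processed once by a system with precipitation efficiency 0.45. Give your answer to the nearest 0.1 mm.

PW ≈ 68.5 mm; rainfall ≈ 30.8 mm

Precipitable water is the column-integrated vapour mass per unit area: PW = (1/g) Σ q̄ Δp, with q in kg/kg and Δp in Pa (1 kg/m² of water = 1 mm).
Layer 101.5–63 kPa: Δp = 385 hPa = 38500 Pa, q̄ = 0.015 kg/kg → 0.015 × 38500 / 9.8 = 58.93 mm
Layer 63–31 kPa: Δp = 320 hPa = 32000 Pa, q̄ = 0.0028 kg/kg → 0.0028 × 32000 / 9.8 = 9.14 mm
Layer 31–25 kPa: Δp = 60 hPa = 6000 Pa, q̄ = 0.00073 kg/kg → 0.00073 × 6000 / 9.8 = 0.45 mm
PW = 58.93 + 9.14 + 0.45 = 68.52 ≈ 68.5 mm.
Rainfall = ε × PW = 0.45 × 68.5 = 30.8 mm.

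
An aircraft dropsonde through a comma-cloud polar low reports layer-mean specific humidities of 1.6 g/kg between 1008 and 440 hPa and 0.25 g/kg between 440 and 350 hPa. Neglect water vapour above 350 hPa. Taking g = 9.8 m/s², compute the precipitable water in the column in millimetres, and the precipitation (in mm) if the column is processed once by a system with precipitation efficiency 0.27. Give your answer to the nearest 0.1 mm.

Precipitable water is the column-integrated vapour mass per unit area: PW = (1/g) Σ q̄ Δp, with q in kg/kg and Δp in Pa (1 kg/m² of water = 1 mm).
Layer 1008–440 hPa: Δp = 568 hPa = 56800 Pa, q̄ = 0.0016 kg/kg → 0.0016 × 56800 / 9.8 = 9.27 mm
Layer 440–350 hPa: Δp = 90 hPa = 9000 Pa, q̄ = 0.00025 kg/kg → 0.00025 × 9000 / 9.8 = 0.23 mm
PW = 9.27 + 0.23 = 9.50 ≈ 9.5 mm.
Precipitation = ε × PW = 0.27 × 9.5 = 2.6 mm.

PW ≈ 9.5 mm; precipitation ≈ 2.6 mm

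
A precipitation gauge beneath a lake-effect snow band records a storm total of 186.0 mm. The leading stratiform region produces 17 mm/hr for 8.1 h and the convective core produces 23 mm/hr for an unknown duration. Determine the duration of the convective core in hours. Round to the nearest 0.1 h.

duration ≈ 2.1 h

Known phases: 17 × 8.1 = 137.7 mm.
Remaining depth = 186.0 − 137.7 = 48.3 mm.
Duration = 48.3 / 23 = 2.1 h.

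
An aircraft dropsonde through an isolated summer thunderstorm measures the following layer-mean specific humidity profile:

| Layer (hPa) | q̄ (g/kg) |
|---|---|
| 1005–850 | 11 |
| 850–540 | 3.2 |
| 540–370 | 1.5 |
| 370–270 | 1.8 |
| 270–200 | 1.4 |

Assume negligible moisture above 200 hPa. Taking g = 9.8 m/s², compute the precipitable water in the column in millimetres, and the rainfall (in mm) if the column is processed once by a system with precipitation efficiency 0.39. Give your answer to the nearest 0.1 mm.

Precipitable water is the column-integrated vapour mass per unit area: PW = (1/g) Σ q̄ Δp, with q in kg/kg and Δp in Pa (1 kg/m² of water = 1 mm).
Layer 1005–850 hPa: Δp = 155 hPa = 15500 Pa, q̄ = 0.011 kg/kg → 0.011 × 15500 / 9.8 = 17.40 mm
Layer 850–540 hPa: Δp = 310 hPa = 31000 Pa, q̄ = 0.0032 kg/kg → 0.0032 × 31000 / 9.8 = 10.12 mm
Layer 540–370 hPa: Δp = 170 hPa = 17000 Pa, q̄ = 0.0015 kg/kg → 0.0015 × 17000 / 9.8 = 2.60 mm
Layer 370–270 hPa: Δp = 100 hPa = 10000 Pa, q̄ = 0.0018 kg/kg → 0.0018 × 10000 / 9.8 = 1.84 mm
Layer 270–200 hPa: Δp = 70 hPa = 7000 Pa, q̄ = 0.0014 kg/kg → 0.0014 × 7000 / 9.8 = 1.00 mm
PW = 17.40 + 10.12 + 2.60 + 1.84 + 1.00 = 32.96 ≈ 33.0 mm.
Rainfall = ε × PW = 0.39 × 33.0 = 12.9 mm.

PW ≈ 33.0 mm; rainfall ≈ 12.9 mm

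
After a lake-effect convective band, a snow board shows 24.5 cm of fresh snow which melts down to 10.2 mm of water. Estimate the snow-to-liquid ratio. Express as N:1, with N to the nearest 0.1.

ratio ≈ 24.0

Ratio = snow depth / SWE = 245 mm / 10.2 mm = 24.0, i.e. 24.0:1.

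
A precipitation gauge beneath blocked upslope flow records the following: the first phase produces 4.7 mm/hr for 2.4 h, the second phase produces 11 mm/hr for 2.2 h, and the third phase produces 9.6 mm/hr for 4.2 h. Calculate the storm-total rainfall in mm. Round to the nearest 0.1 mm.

total ≈ 75.8 mm

Total = Σ Rᵢ Δtᵢ = 4.7 × 2.4 + 11 × 2.2 + 9.6 × 4.2
      = 11.28 + 24.2 + 40.32 = 75.8 mm.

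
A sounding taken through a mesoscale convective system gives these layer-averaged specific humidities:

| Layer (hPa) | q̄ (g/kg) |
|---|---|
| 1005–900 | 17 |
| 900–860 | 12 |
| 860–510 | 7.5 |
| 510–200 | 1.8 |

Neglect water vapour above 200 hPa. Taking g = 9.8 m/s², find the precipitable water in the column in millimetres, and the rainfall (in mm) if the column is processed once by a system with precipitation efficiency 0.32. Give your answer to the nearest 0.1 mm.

PW ≈ 55.6 mm; rainfall ≈ 17.8 mm

Precipitable water is the column-integrated vapour mass per unit area: PW = (1/g) Σ q̄ Δp, with q in kg/kg and Δp in Pa (1 kg/m² of water = 1 mm).
Layer 1005–900 hPa: Δp = 105 hPa = 10500 Pa, q̄ = 0.017 kg/kg → 0.017 × 10500 / 9.8 = 18.21 mm
Layer 900–860 hPa: Δp = 40 hPa = 4000 Pa, q̄ = 0.012 kg/kg → 0.012 × 4000 / 9.8 = 4.90 mm
Layer 860–510 hPa: Δp = 350 hPa = 35000 Pa, q̄ = 0.0075 kg/kg → 0.0075 × 35000 / 9.8 = 26.79 mm
Layer 510–200 hPa: Δp = 310 hPa = 31000 Pa, q̄ = 0.0018 kg/kg → 0.0018 × 31000 / 9.8 = 5.69 mm
PW = 18.21 + 4.90 + 26.79 + 5.69 = 55.59 ≈ 55.6 mm.
Rainfall = ε × PW = 0.32 × 55.6 = 17.8 mm.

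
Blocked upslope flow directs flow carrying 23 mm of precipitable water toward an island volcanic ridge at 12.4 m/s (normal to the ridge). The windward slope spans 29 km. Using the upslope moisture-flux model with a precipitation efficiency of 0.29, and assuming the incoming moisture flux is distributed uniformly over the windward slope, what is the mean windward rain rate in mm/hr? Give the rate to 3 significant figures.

R ≈ 10.3 mm/hr

Incoming column moisture flux per unit ridge length: F = V × PW = 12.4 × 23 = 285.2 mm·m/s.
Spread over the 29 km slope with efficiency ε = 0.29: R = ε·F/W = 0.29 × 285.2 / 29000 m = 2.852e-03 mm/s.
R = 2.852e-03 × 3600 = 10.3 mm/hr.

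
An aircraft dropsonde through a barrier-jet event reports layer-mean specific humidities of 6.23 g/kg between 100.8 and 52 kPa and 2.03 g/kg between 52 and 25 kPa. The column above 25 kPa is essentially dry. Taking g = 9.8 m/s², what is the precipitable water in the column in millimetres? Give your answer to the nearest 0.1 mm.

PW ≈ 36.6 mm

Precipitable water is the column-integrated vapour mass per unit area: PW = (1/g) Σ q̄ Δp, with q in kg/kg and Δp in Pa (1 kg/m² of water = 1 mm).
Layer 100.8–52 kPa: Δp = 488 hPa = 48800 Pa, q̄ = 0.00623 kg/kg → 0.00623 × 48800 / 9.8 = 31.02 mm
Layer 52–25 kPa: Δp = 270 hPa = 27000 Pa, q̄ = 0.00203 kg/kg → 0.00203 × 27000 / 9.8 = 5.59 mm
PW = 31.02 + 5.59 = 36.61 ≈ 36.6 mm.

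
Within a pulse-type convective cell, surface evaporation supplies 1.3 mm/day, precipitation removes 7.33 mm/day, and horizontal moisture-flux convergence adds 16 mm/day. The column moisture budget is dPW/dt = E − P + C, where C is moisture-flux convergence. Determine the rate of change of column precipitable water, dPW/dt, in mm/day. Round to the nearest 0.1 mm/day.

dPW/dt ≈ 10.0 mm/day

dPW/dt = E − P + C = 1.3 − 7.33 + (16) = 10.0 mm/day.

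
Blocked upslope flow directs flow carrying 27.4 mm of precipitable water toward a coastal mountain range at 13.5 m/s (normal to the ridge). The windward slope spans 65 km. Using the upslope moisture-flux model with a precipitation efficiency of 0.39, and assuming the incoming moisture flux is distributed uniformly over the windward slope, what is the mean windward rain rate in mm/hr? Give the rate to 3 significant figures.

Incoming column moisture flux per unit ridge length: F = V × PW = 13.5 × 27.4 = 369.9 mm·m/s.
Spread over the 65 km slope with efficiency ε = 0.39: R = ε·F/W = 0.39 × 369.9 / 65000 m = 2.219e-03 mm/s.
R = 2.219e-03 × 3600 = 7.99 mm/hr.

R ≈ 7.99 mm/hr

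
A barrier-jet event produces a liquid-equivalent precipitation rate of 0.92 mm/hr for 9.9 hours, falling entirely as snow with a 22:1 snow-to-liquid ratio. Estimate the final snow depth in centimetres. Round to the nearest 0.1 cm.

snow depth ≈ 20.0 cm

Liquid-equivalent depth = 0.92 × 9.9 = 9.108 mm.
Snow depth = 9.108 mm × 22 = 200.376 mm = 20.0 cm.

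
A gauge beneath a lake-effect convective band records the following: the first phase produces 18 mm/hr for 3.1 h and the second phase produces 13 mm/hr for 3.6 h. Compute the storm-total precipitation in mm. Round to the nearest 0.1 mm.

total ≈ 102.6 mm

Total = Σ Rᵢ Δtᵢ = 18 × 3.1 + 13 × 3.6
      = 55.8 + 46.8 = 102.6 mm.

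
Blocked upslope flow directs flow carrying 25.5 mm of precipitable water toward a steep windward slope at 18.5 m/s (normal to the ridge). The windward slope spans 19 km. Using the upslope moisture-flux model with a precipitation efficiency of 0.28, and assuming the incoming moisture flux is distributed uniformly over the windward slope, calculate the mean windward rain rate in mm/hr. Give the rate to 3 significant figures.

R ≈ 25.0 mm/hr

Incoming column moisture flux per unit ridge length: F = V × PW = 18.5 × 25.5 = 471.75 mm·m/s.
Spread over the 19 km slope with efficiency ε = 0.28: R = ε·F/W = 0.28 × 471.75 / 19000 m = 6.952e-03 mm/s.
R = 6.952e-03 × 3600 = 25.0 mm/hr.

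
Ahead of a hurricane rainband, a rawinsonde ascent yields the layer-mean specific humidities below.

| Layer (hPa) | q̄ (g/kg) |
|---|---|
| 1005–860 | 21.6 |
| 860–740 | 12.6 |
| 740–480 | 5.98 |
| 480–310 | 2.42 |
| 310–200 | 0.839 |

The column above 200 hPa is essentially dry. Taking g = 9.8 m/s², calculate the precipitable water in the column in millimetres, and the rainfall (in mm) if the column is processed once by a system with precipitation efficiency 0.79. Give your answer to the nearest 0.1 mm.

PW ≈ 68.4 mm; rainfall ≈ 54.0 mm

Precipitable water is the column-integrated vapour mass per unit area: PW = (1/g) Σ q̄ Δp, with q in kg/kg and Δp in Pa (1 kg/m² of water = 1 mm).
Layer 1005–860 hPa: Δp = 145 hPa = 14500 Pa, q̄ = 0.0216 kg/kg → 0.0216 × 14500 / 9.8 = 31.96 mm
Layer 860–740 hPa: Δp = 120 hPa = 12000 Pa, q̄ = 0.0126 kg/kg → 0.0126 × 12000 / 9.8 = 15.43 mm
Layer 740–480 hPa: Δp = 260 hPa = 26000 Pa, q̄ = 0.00598 kg/kg → 0.00598 × 26000 / 9.8 = 15.87 mm
Layer 480–310 hPa: Δp = 170 hPa = 17000 Pa, q̄ = 0.00242 kg/kg → 0.00242 × 17000 / 9.8 = 4.20 mm
Layer 310–200 hPa: Δp = 110 hPa = 11000 Pa, q̄ = 0.000839 kg/kg → 0.000839 × 11000 / 9.8 = 0.94 mm
PW = 31.96 + 15.43 + 15.87 + 4.20 + 0.94 = 68.40 ≈ 68.4 mm.
Rainfall = ε × PW = 0.79 × 68.4 = 54.0 mm.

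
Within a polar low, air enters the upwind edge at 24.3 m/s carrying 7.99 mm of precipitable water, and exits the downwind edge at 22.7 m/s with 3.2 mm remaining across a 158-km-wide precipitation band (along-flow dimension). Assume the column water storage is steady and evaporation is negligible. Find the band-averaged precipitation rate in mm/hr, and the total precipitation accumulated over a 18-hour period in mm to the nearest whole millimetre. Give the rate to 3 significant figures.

Column moisture flux per unit crosswind length is F = V × PW.
Inflow: F_in = 24.3 × 7.99 = 194.157 mm·m/s
Outflow: F_out = 22.7 × 3.2 = 72.64 mm·m/s
Steady-state rate R = (F_in − F_out)/L = (194.157 − 72.64) / 158000 m = 7.691e-04 mm/s.
R = 7.691e-04 × 3600 = 2.77 mm/hr.
Over 18 h: total = 2.77 × 18 = 49.86 ≈ 50 mm.

R ≈ 2.77 mm/hr; total ≈ 50 mm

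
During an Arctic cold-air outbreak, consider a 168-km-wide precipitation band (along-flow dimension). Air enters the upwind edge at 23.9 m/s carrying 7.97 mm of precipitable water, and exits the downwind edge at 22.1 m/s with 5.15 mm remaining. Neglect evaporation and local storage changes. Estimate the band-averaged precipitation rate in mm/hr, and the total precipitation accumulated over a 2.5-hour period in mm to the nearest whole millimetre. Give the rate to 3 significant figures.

Column moisture flux per unit crosswind length is F = V × PW.
Inflow: F_in = 23.9 × 7.97 = 190.483 mm·m/s
Outflow: F_out = 22.1 × 5.15 = 113.815 mm·m/s
Steady-state rate R = (F_in − F_out)/L = (190.483 − 113.815) / 168000 m = 4.564e-04 mm/s.
R = 4.564e-04 × 3600 = 1.64 mm/hr.
Over 2.5 h: total = 1.64 × 2.5 = 4.1 ≈ 4 mm.

R ≈ 1.64 mm/hr; total ≈ 4 mm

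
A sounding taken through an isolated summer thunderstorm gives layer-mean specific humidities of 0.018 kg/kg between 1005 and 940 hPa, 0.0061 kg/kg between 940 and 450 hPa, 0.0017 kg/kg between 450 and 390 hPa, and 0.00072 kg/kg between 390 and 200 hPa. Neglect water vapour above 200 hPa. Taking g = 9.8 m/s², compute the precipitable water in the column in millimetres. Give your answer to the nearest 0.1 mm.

PW ≈ 44.9 mm

Precipitable water is the column-integrated vapour mass per unit area: PW = (1/g) Σ q̄ Δp, with q in kg/kg and Δp in Pa (1 kg/m² of water = 1 mm).
Layer 1005–940 hPa: Δp = 65 hPa = 6500 Pa, q̄ = 0.018 kg/kg → 0.018 × 6500 / 9.8 = 11.94 mm
Layer 940–450 hPa: Δp = 490 hPa = 49000 Pa, q̄ = 0.0061 kg/kg → 0.0061 × 49000 / 9.8 = 30.50 mm
Layer 450–390 hPa: Δp = 60 hPa = 6000 Pa, q̄ = 0.0017 kg/kg → 0.0017 × 6000 / 9.8 = 1.04 mm
Layer 390–200 hPa: Δp = 190 hPa = 19000 Pa, q̄ = 0.00072 kg/kg → 0.00072 × 19000 / 9.8 = 1.40 mm
PW = 11.94 + 30.50 + 1.04 + 1.40 = 44.88 ≈ 44.9 mm.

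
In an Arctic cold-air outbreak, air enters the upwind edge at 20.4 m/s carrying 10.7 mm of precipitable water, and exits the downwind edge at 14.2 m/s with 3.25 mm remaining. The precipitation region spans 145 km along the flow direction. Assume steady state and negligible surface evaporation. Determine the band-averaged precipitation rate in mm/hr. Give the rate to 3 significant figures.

R ≈ 4.27 mm/hr

Column moisture flux per unit crosswind length is F = V × PW.
Inflow: F_in = 20.4 × 10.7 = 218.28 mm·m/s
Outflow: F_out = 14.2 × 3.25 = 46.15 mm·m/s
Steady-state rate R = (F_in − F_out)/L = (218.28 − 46.15) / 145000 m = 1.187e-03 mm/s.
R = 1.187e-03 × 3600 = 4.27 mm/hr.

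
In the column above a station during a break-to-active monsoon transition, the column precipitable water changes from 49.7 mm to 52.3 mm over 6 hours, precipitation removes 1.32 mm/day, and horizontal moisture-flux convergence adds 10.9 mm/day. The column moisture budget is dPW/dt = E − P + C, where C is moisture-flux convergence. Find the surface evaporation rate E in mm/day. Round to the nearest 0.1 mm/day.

E ≈ 0.8 mm/day

dPW/dt = (52.3 − 49.7) mm / (6/24 day) = +10.400 mm/day.
E = dPW/dt + P − C = (+10.400) + 1.32 − (10.9) = 0.8 mm/day.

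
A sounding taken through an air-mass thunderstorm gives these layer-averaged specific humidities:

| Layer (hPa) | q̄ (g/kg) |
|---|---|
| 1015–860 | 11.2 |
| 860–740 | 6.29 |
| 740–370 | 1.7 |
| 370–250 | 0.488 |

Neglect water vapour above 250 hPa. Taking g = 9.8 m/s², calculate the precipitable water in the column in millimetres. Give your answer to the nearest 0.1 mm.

PW ≈ 32.4 mm

Precipitable water is the column-integrated vapour mass per unit area: PW = (1/g) Σ q̄ Δp, with q in kg/kg and Δp in Pa (1 kg/m² of water = 1 mm).
Layer 1015–860 hPa: Δp = 155 hPa = 15500 Pa, q̄ = 0.0112 kg/kg → 0.0112 × 15500 / 9.8 = 17.71 mm
Layer 860–740 hPa: Δp = 120 hPa = 12000 Pa, q̄ = 0.00629 kg/kg → 0.00629 × 12000 / 9.8 = 7.70 mm
Layer 740–370 hPa: Δp = 370 hPa = 37000 Pa, q̄ = 0.0017 kg/kg → 0.0017 × 37000 / 9.8 = 6.42 mm
Layer 370–250 hPa: Δp = 120 hPa = 12000 Pa, q̄ = 0.000488 kg/kg → 0.000488 × 12000 / 9.8 = 0.60 mm
PW = 17.71 + 7.70 + 6.42 + 0.60 = 32.43 ≈ 32.4 mm.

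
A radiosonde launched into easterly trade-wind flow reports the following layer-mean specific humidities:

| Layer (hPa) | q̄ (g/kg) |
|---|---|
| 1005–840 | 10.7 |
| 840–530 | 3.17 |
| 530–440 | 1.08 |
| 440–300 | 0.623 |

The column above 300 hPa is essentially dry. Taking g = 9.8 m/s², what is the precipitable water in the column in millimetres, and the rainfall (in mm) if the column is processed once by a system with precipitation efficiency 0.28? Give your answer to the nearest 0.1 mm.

PW ≈ 29.9 mm; rainfall ≈ 8.4 mm

Precipitable water is the column-integrated vapour mass per unit area: PW = (1/g) Σ q̄ Δp, with q in kg/kg and Δp in Pa (1 kg/m² of water = 1 mm).
Layer 1005–840 hPa: Δp = 165 hPa = 16500 Pa, q̄ = 0.0107 kg/kg → 0.0107 × 16500 / 9.8 = 18.02 mm
Layer 840–530 hPa: Δp = 310 hPa = 31000 Pa, q̄ = 0.00317 kg/kg → 0.00317 × 31000 / 9.8 = 10.03 mm
Layer 530–440 hPa: Δp = 90 hPa = 9000 Pa, q̄ = 0.00108 kg/kg → 0.00108 × 9000 / 9.8 = 0.99 mm
Layer 440–300 hPa: Δp = 140 hPa = 14000 Pa, q̄ = 0.000623 kg/kg → 0.000623 × 14000 / 9.8 = 0.89 mm
PW = 18.02 + 10.03 + 0.99 + 0.89 = 29.93 ≈ 29.9 mm.
Rainfall = ε × PW = 0.28 × 29.9 = 8.4 mm.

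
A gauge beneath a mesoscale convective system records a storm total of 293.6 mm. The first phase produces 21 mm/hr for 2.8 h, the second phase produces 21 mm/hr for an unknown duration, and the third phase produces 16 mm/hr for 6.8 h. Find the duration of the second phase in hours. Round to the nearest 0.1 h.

duration ≈ 6.0 h

Known phases: 21 × 2.8 + 16 × 6.8 = 58.8 + 108.8 = 167.6 mm.
Remaining depth = 293.6 − 167.6 = 126 mm.
Duration = 126 / 21 = 6.0 h.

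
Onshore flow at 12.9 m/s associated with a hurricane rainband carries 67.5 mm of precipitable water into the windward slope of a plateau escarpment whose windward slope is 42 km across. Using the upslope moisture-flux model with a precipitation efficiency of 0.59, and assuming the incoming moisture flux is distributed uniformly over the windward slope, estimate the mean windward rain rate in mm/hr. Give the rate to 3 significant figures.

Incoming column moisture flux per unit ridge length: F = V × PW = 12.9 × 67.5 = 870.75 mm·m/s.
Spread over the 42 km slope with efficiency ε = 0.59: R = ε·F/W = 0.59 × 870.75 / 42000 m = 1.223e-02 mm/s.
R = 1.223e-02 × 3600 = 44.0 mm/hr.

R ≈ 44.0 mm/hr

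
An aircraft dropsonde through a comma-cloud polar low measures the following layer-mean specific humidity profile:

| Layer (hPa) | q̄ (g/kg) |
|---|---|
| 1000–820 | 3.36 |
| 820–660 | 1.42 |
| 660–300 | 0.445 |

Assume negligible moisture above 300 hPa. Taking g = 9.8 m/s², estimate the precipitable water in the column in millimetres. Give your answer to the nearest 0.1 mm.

Precipitable water is the column-integrated vapour mass per unit area: PW = (1/g) Σ q̄ Δp, with q in kg/kg and Δp in Pa (1 kg/m² of water = 1 mm).
Layer 1000–820 hPa: Δp = 180 hPa = 18000 Pa, q̄ = 0.00336 kg/kg → 0.00336 × 18000 / 9.8 = 6.17 mm
Layer 820–660 hPa: Δp = 160 hPa = 16000 Pa, q̄ = 0.00142 kg/kg → 0.00142 × 16000 / 9.8 = 2.32 mm
Layer 660–300 hPa: Δp = 360 hPa = 36000 Pa, q̄ = 0.000445 kg/kg → 0.000445 × 36000 / 9.8 = 1.63 mm
PW = 6.17 + 2.32 + 1.63 = 10.12 ≈ 10.1 mm.

PW ≈ 10.1 mm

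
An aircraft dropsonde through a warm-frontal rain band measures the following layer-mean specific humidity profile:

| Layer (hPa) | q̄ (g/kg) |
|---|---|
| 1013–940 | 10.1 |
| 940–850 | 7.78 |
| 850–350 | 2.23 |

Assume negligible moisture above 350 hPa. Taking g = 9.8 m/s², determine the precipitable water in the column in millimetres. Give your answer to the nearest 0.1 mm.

PW ≈ 26.0 mm

Precipitable water is the column-integrated vapour mass per unit area: PW = (1/g) Σ q̄ Δp, with q in kg/kg and Δp in Pa (1 kg/m² of water = 1 mm).
Layer 1013–940 hPa: Δp = 73 hPa = 7300 Pa, q̄ = 0.0101 kg/kg → 0.0101 × 7300 / 9.8 = 7.52 mm
Layer 940–850 hPa: Δp = 90 hPa = 9000 Pa, q̄ = 0.00778 kg/kg → 0.00778 × 9000 / 9.8 = 7.14 mm
Layer 850–350 hPa: Δp = 500 hPa = 50000 Pa, q̄ = 0.00223 kg/kg → 0.00223 × 50000 / 9.8 = 11.38 mm
PW = 7.52 + 7.14 + 11.38 = 26.04 ≈ 26.0 mm.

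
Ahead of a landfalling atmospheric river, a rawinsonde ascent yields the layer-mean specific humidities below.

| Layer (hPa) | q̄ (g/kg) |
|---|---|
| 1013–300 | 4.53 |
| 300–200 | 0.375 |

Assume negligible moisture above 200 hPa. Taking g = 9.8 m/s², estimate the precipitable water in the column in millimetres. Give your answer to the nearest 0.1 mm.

PW ≈ 33.3 mm

Precipitable water is the column-integrated vapour mass per unit area: PW = (1/g) Σ q̄ Δp, with q in kg/kg and Δp in Pa (1 kg/m² of water = 1 mm).
Layer 1013–300 hPa: Δp = 713 hPa = 71300 Pa, q̄ = 0.00453 kg/kg → 0.00453 × 71300 / 9.8 = 32.96 mm
Layer 300–200 hPa: Δp = 100 hPa = 10000 Pa, q̄ = 0.000375 kg/kg → 0.000375 × 10000 / 9.8 = 0.38 mm
PW = 32.96 + 0.38 = 33.34 ≈ 33.3 mm.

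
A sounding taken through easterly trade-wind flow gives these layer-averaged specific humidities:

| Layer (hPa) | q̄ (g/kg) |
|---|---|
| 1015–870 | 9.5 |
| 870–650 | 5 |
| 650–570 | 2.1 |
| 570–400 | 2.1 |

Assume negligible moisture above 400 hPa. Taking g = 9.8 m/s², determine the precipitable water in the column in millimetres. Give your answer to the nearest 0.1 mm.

PW ≈ 30.6 mm

Precipitable water is the column-integrated vapour mass per unit area: PW = (1/g) Σ q̄ Δp, with q in kg/kg and Δp in Pa (1 kg/m² of water = 1 mm).
Layer 1015–870 hPa: Δp = 145 hPa = 14500 Pa, q̄ = 0.0095 kg/kg → 0.0095 × 14500 / 9.8 = 14.06 mm
Layer 870–650 hPa: Δp = 220 hPa = 22000 Pa, q̄ = 0.005 kg/kg → 0.005 × 22000 / 9.8 = 11.22 mm
Layer 650–570 hPa: Δp = 80 hPa = 8000 Pa, q̄ = 0.0021 kg/kg → 0.0021 × 8000 / 9.8 = 1.71 mm
Layer 570–400 hPa: Δp = 170 hPa = 17000 Pa, q̄ = 0.0021 kg/kg → 0.0021 × 17000 / 9.8 = 3.64 mm
PW = 14.06 + 11.22 + 1.71 + 3.64 = 30.63 ≈ 30.6 mm.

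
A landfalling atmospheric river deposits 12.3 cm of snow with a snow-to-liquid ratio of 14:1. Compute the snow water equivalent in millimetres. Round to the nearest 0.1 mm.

SWE = snow depth / ratio = 12.3 cm / 14 = 0.879 cm = 8.8 mm.

SWE ≈ 8.8 mm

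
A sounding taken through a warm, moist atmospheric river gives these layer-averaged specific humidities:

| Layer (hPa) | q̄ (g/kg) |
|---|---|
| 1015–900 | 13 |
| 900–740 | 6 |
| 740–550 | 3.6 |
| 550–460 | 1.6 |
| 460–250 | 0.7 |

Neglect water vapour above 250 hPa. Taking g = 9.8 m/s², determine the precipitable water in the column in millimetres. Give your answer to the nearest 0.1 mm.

Precipitable water is the column-integrated vapour mass per unit area: PW = (1/g) Σ q̄ Δp, with q in kg/kg and Δp in Pa (1 kg/m² of water = 1 mm).
Layer 1015–900 hPa: Δp = 115 hPa = 11500 Pa, q̄ = 0.013 kg/kg → 0.013 × 11500 / 9.8 = 15.26 mm
Layer 900–740 hPa: Δp = 160 hPa = 16000 Pa, q̄ = 0.006 kg/kg → 0.006 × 16000 / 9.8 = 9.80 mm
Layer 740–550 hPa: Δp = 190 hPa = 19000 Pa, q̄ = 0.0036 kg/kg → 0.0036 × 19000 / 9.8 = 6.98 mm
Layer 550–460 hPa: Δp = 90 hPa = 9000 Pa, q̄ = 0.0016 kg/kg → 0.0016 × 9000 / 9.8 = 1.47 mm
Layer 460–250 hPa: Δp = 210 hPa = 21000 Pa, q̄ = 0.0007 kg/kg → 0.0007 × 21000 / 9.8 = 1.50 mm
PW = 15.26 + 9.80 + 6.98 + 1.47 + 1.50 = 35.01 ≈ 35.0 mm.

PW ≈ 35.0 mm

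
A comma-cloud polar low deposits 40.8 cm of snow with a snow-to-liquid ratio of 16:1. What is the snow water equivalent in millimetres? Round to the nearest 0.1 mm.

SWE = snow depth / ratio = 40.8 cm / 16 = 2.550 cm = 25.5 mm.

SWE ≈ 25.5 mm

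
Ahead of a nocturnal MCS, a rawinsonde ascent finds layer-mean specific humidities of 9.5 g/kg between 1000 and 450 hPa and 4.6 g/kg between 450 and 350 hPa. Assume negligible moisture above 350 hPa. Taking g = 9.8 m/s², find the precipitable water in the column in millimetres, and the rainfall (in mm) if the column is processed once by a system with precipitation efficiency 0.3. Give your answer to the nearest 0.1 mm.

PW ≈ 58.0 mm; rainfall ≈ 17.4 mm

Precipitable water is the column-integrated vapour mass per unit area: PW = (1/g) Σ q̄ Δp, with q in kg/kg and Δp in Pa (1 kg/m² of water = 1 mm).
Layer 1000–450 hPa: Δp = 550 hPa = 55000 Pa, q̄ = 0.0095 kg/kg → 0.0095 × 55000 / 9.8 = 53.32 mm
Layer 450–350 hPa: Δp = 100 hPa = 10000 Pa, q̄ = 0.0046 kg/kg → 0.0046 × 10000 / 9.8 = 4.69 mm
PW = 53.32 + 4.69 = 58.01 ≈ 58.0 mm.
Rainfall = ε × PW = 0.3 × 58.0 = 17.4 mm.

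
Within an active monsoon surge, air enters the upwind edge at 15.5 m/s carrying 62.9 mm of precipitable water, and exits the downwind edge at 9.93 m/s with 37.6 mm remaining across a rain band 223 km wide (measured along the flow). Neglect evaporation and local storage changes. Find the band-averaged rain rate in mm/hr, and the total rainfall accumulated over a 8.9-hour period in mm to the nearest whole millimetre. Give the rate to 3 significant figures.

R ≈ 9.71 mm/hr; total ≈ 86 mm

Column moisture flux per unit crosswind length is F = V × PW.
Inflow: F_in = 15.5 × 62.9 = 974.95 mm·m/s
Outflow: F_out = 9.93 × 37.6 = 373.368 mm·m/s
Steady-state rate R = (F_in − F_out)/L = (974.95 − 373.368) / 223000 m = 2.698e-03 mm/s.
R = 2.698e-03 × 3600 = 9.71 mm/hr.
Over 8.9 h: total = 9.71 × 8.9 = 86.419 ≈ 86 mm.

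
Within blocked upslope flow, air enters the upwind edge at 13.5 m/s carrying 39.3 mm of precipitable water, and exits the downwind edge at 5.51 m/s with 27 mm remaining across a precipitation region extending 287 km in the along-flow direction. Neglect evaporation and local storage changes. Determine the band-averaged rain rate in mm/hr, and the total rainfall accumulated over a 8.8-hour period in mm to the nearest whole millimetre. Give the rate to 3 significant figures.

R ≈ 4.79 mm/hr; total ≈ 42 mm

Column moisture flux per unit crosswind length is F = V × PW.
Inflow: F_in = 13.5 × 39.3 = 530.55 mm·m/s
Outflow: F_out = 5.51 × 27 = 148.77 mm·m/s
Steady-state rate R = (F_in − F_out)/L = (530.55 − 148.77) / 287000 m = 1.330e-03 mm/s.
R = 1.330e-03 × 3600 = 4.79 mm/hr.
Over 8.8 h: total = 4.79 × 8.8 = 42.152 ≈ 42 mm.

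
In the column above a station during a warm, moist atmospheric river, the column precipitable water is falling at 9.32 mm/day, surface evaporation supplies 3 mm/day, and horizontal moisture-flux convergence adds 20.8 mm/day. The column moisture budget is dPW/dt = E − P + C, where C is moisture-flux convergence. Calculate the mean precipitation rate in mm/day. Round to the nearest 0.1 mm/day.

P ≈ 33.1 mm/day

dPW/dt = -9.32 mm/day.
P = E + C − dPW/dt = 3 + (20.8) − (-9.32) = 33.1 mm/day.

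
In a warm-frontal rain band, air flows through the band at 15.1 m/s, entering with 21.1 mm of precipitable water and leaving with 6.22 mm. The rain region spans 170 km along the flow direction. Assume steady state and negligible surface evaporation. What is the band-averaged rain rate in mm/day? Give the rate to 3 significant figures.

Column moisture flux per unit crosswind length is F = V × PW.
Inflow: F_in = 15.1 × 21.1 = 318.61 mm·m/s
Outflow: F_out = 15.1 × 6.22 = 93.922 mm·m/s
Steady-state rate R = (F_in − F_out)/L = (318.61 − 93.922) / 170000 m = 1.322e-03 mm/s.
R = 1.322e-03 × 3600 × 24 = 114 mm/day.

R ≈ 114 mm/day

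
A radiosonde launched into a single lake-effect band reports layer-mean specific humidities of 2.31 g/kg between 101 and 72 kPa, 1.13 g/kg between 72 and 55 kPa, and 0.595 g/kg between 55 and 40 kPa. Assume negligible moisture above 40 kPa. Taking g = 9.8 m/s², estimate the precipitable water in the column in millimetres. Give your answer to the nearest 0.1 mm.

PW ≈ 9.7 mm

Precipitable water is the column-integrated vapour mass per unit area: PW = (1/g) Σ q̄ Δp, with q in kg/kg and Δp in Pa (1 kg/m² of water = 1 mm).
Layer 101–72 kPa: Δp = 290 hPa = 29000 Pa, q̄ = 0.00231 kg/kg → 0.00231 × 29000 / 9.8 = 6.84 mm
Layer 72–55 kPa: Δp = 170 hPa = 17000 Pa, q̄ = 0.00113 kg/kg → 0.00113 × 17000 / 9.8 = 1.96 mm
Layer 55–40 kPa: Δp = 150 hPa = 15000 Pa, q̄ = 0.000595 kg/kg → 0.000595 × 15000 / 9.8 = 0.91 mm
PW = 6.84 + 1.96 + 0.91 = 9.71 ≈ 9.7 mm.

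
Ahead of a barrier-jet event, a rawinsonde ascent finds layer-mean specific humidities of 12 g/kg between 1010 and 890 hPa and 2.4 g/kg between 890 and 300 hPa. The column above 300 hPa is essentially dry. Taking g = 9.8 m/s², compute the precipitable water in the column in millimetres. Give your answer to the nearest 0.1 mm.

PW ≈ 29.1 mm

Precipitable water is the column-integrated vapour mass per unit area: PW = (1/g) Σ q̄ Δp, with q in kg/kg and Δp in Pa (1 kg/m² of water = 1 mm).
Layer 1010–890 hPa: Δp = 120 hPa = 12000 Pa, q̄ = 0.012 kg/kg → 0.012 × 12000 / 9.8 = 14.69 mm
Layer 890–300 hPa: Δp = 590 hPa = 59000 Pa, q̄ = 0.0024 kg/kg → 0.0024 × 59000 / 9.8 = 14.45 mm
PW = 14.69 + 14.45 = 29.14 ≈ 29.1 mm.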